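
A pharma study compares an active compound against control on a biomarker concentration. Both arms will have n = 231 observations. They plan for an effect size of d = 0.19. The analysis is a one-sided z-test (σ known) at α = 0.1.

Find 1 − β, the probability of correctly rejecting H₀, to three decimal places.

Power ≈ 0.776

Noncentrality parameter: δ = d·√(n/2) = 0.19 × √(231/2) = 2.0419
Critical value for a one-sided test at α = 0.1: z_α = 1.282.
Power = P(Z > 1.282 − δ) = Φ(0.760) = 0.7765.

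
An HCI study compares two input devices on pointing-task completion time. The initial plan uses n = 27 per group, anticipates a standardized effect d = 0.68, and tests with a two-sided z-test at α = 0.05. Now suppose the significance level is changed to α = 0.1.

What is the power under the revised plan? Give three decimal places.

Power ≈ 0.803

δ = d·√(n/2) = 0.68 × √(27/2) = 2.4985 (unchanged). New critical value: z_{0.05} = 1.645.
Revised power = Φ(δ − 1.645) + Φ(−δ − 1.645) = Φ(0.854) + Φ(-4.143) = 0.8033 + 0.0000 = 0.8034.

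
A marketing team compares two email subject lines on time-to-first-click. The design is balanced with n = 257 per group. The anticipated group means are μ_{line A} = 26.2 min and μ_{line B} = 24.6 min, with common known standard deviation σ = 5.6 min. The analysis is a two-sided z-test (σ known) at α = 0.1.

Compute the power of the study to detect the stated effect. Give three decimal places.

Power ≈ 0.945

Standardized effect: d = |μ_{line A} − μ_{line B}| / σ = |26.2 − 24.6| / 5.6 = 0.2857
Noncentrality parameter: δ = d·√(n/2) = 0.2857 × √(257/2) = 3.2388
Two-sided α = 0.1 → critical value z_{0.05} = 1.645.
Power = Φ(δ − 1.645) + Φ(−δ − 1.645) = Φ(1.594) + Φ(-4.884) = 0.9445 + 0.0000 = 0.9445.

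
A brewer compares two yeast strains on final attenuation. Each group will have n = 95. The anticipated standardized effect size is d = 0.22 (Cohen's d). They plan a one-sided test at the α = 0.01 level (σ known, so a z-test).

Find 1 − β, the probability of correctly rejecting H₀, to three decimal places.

Power ≈ 0.209

Noncentrality parameter: δ = d·√(n/2) = 0.22 × √(95/2) = 1.5162
One-sided α = 0.01 → critical value z_{0.01} = 2.326.
Power = Φ(δ − 2.326) = Φ(-0.810) = 0.2089.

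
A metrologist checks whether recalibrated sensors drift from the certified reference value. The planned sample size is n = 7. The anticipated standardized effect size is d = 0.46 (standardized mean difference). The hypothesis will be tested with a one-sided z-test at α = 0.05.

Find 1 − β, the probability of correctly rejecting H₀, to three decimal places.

Noncentrality parameter: δ = d·√n = 0.46 × √7 = 1.2170
Critical value for a one-sided test at α = 0.05: z_α = 1.645.
Power = Φ(δ − 1.645) = Φ(-0.428) = 0.3344.

Power ≈ 0.334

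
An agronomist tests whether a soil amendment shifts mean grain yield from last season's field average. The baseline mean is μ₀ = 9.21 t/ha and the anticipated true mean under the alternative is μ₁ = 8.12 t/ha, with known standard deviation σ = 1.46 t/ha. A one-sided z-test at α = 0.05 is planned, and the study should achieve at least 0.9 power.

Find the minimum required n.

Standardized effect: d = |μ₁ − μ₀| / σ = |8.12 − 9.21| / 1.46 = 0.7466
Set Φ(δ − 1.645) = 0.9; then δ − 1.645 = Φ⁻¹(0.9) = 1.282, giving δ = 2.926.
δ = d·√n ⇒ n = (δ/d)² = (2.926 / 0.7466)² = 15.36.
Rounding up, n = 16.

n = 16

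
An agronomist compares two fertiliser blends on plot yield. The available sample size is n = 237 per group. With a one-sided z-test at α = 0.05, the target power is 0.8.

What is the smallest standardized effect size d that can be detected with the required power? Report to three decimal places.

Need Φ(δ − 1.645) = 0.8, so δ = 1.645 + 0.842 = 2.486.
δ = d·√(n/2) ⇒ d = δ/√(n/2) = 2.486/√(237/2) = 0.2284.

d ≈ 0.228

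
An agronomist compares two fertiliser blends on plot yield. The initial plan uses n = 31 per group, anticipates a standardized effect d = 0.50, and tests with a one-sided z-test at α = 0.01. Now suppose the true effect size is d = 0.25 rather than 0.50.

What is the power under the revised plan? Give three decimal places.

Power ≈ 0.090

With d = 0.25: δ = d·√(n/2) = 0.25 × √(31/2) = 0.9843. Critical value z_{0.01} = 2.326.
Revised power = Φ(δ − 2.326) = Φ(-1.342) = 0.0898.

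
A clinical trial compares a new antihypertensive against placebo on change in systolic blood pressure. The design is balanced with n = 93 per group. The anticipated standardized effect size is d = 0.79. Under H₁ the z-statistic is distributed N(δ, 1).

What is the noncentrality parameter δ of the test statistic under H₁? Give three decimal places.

δ ≈ 5.387

The noncentrality parameter scales effect size by the design's sample-size factor: δ = d·√(n/2) = 0.79 × √(93/2) = 5.3871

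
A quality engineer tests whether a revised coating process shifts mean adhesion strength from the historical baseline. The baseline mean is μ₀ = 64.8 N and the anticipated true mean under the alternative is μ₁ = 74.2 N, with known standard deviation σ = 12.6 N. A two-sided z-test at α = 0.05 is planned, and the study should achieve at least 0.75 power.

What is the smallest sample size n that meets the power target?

Standardized effect: d = |μ₁ − μ₀| / σ = |74.2 − 64.8| / 12.6 = 0.7460
For power 0.75 need Φ(δ − z_{0.025}) = 0.75, so δ = z_{0.025} + z_{0.25} = 1.960 + 0.674 = 2.634.
(Ignoring the negligible lower-tail rejection probability gives the usual closed-form inversion.)
δ = d·√n ⇒ n = (δ/d)² = (2.634 / 0.7460)² = 12.47.
Round up to the next whole unit.

n = 13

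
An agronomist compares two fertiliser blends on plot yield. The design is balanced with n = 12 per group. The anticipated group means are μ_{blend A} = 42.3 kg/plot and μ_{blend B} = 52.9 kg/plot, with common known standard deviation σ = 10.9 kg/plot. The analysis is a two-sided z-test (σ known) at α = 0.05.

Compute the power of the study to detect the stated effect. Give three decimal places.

Power ≈ 0.664

Standardized effect: d = |μ_{blend A} − μ_{blend B}| / σ = |42.3 − 52.9| / 10.9 = 0.9725
Noncentrality parameter: δ = d·√(n/2) = 0.9725 × √(12/2) = 2.3821
Two-sided α = 0.05 → critical value z_{0.025} = 1.960.
Power = Φ(δ − 1.960) + Φ(−δ − 1.960) = Φ(0.422) + Φ(-4.342) = 0.6635 + 0.0000 = 0.6635.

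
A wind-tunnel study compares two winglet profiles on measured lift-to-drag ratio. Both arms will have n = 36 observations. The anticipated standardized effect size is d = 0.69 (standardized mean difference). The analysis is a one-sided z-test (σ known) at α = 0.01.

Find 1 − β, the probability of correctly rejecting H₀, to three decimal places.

Power ≈ 0.726

Noncentrality parameter: δ = d·√(n/2) = 0.69 × √(36/2) = 2.9274
Critical value for a one-sided test at α = 0.01: z_α = 2.326.
Power = Φ(δ − 2.326) = Φ(0.601) = 0.7261.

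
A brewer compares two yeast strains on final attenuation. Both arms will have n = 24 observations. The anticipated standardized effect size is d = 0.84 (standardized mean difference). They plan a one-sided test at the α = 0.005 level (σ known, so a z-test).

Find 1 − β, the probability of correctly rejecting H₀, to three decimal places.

Power ≈ 0.631

Noncentrality parameter: δ = d·√(n/2) = 0.84 × √(24/2) = 2.9098
Critical value for a one-sided test at α = 0.005: z_α = 2.576.
Power = P(Z > 2.576 − δ) = Φ(0.334) = 0.6308.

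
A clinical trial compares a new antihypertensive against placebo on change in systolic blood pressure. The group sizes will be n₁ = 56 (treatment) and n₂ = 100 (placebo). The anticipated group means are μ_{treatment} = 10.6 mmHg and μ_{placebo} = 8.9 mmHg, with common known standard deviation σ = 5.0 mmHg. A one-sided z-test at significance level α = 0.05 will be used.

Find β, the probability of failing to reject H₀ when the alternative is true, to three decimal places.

β ≈ 0.347

Standardized effect: d = |μ_{treatment} − μ_{placebo}| / σ = |10.6 − 8.9| / 5.0 = 0.3400
Noncentrality parameter: λ = d / √(1/n₁ + 1/n₂) = 0.3400 / √(1/56 + 1/100) = 2.0371
Critical value for a one-sided test at α = 0.05: z_α = 1.645.
Power = Φ(λ − 1.645) = Φ(0.392) = 0.6526.
Type II error: β = 1 − power = 1 − 0.6526 = 0.3474.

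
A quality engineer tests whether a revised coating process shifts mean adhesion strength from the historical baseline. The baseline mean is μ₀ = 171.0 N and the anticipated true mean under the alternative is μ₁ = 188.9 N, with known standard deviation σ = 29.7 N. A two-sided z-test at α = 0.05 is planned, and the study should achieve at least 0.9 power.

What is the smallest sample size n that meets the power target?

n = 29

Standardized effect: d = |μ₁ − μ₀| / σ = |188.9 − 171.0| / 29.7 = 0.6027
Set Φ(δ − 1.960) = 0.9; then δ − 1.960 = Φ⁻¹(0.9) = 1.282, giving δ = 3.242.
(For δ > 0 the lower-tail rejection region contributes negligibly to power, so the one-term inversion is standard.)
δ = d·√n ⇒ n = (δ/d)² = (3.242 / 0.6027)² = 28.93.
Rounding up, n = 29.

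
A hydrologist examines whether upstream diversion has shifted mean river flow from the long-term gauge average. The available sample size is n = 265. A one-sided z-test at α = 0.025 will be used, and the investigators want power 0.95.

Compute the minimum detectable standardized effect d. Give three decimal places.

Required noncentrality: δ = z_{0.025} + z_{0.05} = 1.960 + 1.645 = 3.605.
δ = d·√n ⇒ d = δ/√n = 3.605/√265 = 0.2214.

d ≈ 0.221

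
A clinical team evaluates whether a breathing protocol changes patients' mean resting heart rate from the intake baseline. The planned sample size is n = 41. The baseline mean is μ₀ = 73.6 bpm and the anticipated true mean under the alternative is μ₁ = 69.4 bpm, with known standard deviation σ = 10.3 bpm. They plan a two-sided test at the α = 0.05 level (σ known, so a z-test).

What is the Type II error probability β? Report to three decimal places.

β ≈ 0.258

Standardized effect: d = |μ₁ − μ₀| / σ = |69.4 − 73.6| / 10.3 = 0.4078
Noncentrality parameter: δ = d·√n = 0.4078 × √41 = 2.6110
Two-sided α = 0.05 → critical value z_{0.025} = 1.960.
Power = Φ(δ − 1.960) + Φ(−δ − 1.960) = Φ(0.651) + Φ(-4.571) = 0.7425 + 0.0000 = 0.7425.
Type II error: β = 1 − power = 1 − 0.7425 = 0.2575.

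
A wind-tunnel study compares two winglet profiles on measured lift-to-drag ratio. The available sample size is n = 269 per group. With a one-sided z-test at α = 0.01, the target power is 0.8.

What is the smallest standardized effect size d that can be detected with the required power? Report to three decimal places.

d ≈ 0.273

Required noncentrality: δ = z_{0.01} + z_{0.20} = 2.326 + 0.842 = 3.168.
δ = d·√(n/2) ⇒ d = δ/√(n/2) = 3.168/√(269/2) = 0.2732.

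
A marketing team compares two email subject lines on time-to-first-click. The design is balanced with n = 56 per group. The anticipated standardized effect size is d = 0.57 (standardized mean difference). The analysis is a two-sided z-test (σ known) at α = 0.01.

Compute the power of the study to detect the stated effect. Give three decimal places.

Noncentrality parameter: δ = d·√(n/2) = 0.57 × √(56/2) = 3.0162
Two-sided α = 0.01 → critical value z_{0.005} = 2.576.
Power = Φ(δ − 2.576) + Φ(−δ − 2.576) = Φ(0.440) + Φ(-5.592) = 0.6701 + 0.0000 = 0.6701.

Power ≈ 0.670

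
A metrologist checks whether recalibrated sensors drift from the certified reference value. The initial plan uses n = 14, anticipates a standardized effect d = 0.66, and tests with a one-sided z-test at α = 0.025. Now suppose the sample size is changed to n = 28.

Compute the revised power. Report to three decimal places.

With n = 28: δ = d·√n = 0.66 × √28 = 3.4924. Critical value z_{0.025} = 1.960.
Revised power = Φ(δ − 1.960) = Φ(1.532) = 0.9373.

Power ≈ 0.937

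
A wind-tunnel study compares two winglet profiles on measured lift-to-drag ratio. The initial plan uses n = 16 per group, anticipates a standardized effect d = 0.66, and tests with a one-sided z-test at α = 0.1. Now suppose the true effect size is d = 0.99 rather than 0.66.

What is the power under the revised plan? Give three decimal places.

With d = 0.99: δ = d·√(n/2) = 0.99 × √(16/2) = 2.8001. Critical value z_{0.1} = 1.282.
Revised power = P(Z > 1.282 − δ) = Φ(1.519) = 0.9356.

Power ≈ 0.936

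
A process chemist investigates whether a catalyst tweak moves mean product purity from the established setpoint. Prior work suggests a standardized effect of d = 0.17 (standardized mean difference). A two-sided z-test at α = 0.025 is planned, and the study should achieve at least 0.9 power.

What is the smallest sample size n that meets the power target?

For power 0.9 need Φ(δ − z_{0.0125}) = 0.9, so δ = z_{0.0125} + z_{0.10} = 2.241 + 1.282 = 3.523.
(For δ > 0 the lower-tail rejection region contributes negligibly to power, so the one-term inversion is standard.)
δ = d·√n ⇒ n = (δ/d)² = (3.523 / 0.17)² = 429.45.
Rounding up, n = 430.

n = 430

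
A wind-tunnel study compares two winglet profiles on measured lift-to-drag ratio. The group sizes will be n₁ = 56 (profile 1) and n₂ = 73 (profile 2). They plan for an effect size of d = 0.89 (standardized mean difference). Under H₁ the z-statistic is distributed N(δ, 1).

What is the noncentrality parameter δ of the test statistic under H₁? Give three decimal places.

The noncentrality parameter scales effect size by the design's sample-size factor: δ = d / √(1/n₁ + 1/n₂) = 0.89 / √(1/56 + 1/73) = 5.0101

δ ≈ 5.010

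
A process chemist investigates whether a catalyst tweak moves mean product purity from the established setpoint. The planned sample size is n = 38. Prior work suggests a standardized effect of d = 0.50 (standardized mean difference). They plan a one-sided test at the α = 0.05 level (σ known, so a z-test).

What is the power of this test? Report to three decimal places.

Noncentrality parameter: δ = d·√n = 0.50 × √38 = 3.0822
Critical value for a one-sided test at α = 0.05: z_α = 1.645.
Power = Φ(δ − 1.645) = Φ(1.437) = 0.9247.

Power ≈ 0.925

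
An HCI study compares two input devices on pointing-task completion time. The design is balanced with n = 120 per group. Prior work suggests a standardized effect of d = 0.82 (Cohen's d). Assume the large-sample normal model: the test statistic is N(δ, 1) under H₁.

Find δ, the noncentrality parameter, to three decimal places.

δ = d·√(n/2) = 0.82 × √(120/2) = 6.3517

δ ≈ 6.352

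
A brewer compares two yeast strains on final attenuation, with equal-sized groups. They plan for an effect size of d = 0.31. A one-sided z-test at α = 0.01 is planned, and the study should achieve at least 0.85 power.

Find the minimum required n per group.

Set Φ(δ − 2.326) = 0.85; then δ − 2.326 = Φ⁻¹(0.85) = 1.036, giving δ = 3.363.
δ = d·√(n/2) ⇒ n = 2(δ/d)² = 2 × (3.363 / 0.31)² = 235.34.
Rounding up, n = 236 per group.

n = 236 per group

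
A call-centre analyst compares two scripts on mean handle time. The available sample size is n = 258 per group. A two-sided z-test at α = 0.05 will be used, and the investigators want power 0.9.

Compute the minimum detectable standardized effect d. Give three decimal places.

d ≈ 0.285

Need Φ(δ − 1.960) = 0.9, so δ = 1.960 + 1.282 = 3.242.
(The second rejection-region term Φ(−δ − z_{α/2}) is negligible and dropped.)
δ = d·√(n/2) ⇒ d = δ/√(n/2) = 3.242/√(258/2) = 0.2854.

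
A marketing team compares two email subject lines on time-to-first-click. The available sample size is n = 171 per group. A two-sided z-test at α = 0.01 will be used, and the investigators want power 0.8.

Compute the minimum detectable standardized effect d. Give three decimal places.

Required noncentrality: δ = z_{0.005} + z_{0.20} = 2.576 + 0.842 = 3.417.
(The second rejection-region term Φ(−δ − z_{α/2}) is negligible and dropped.)
δ = d·√(n/2) ⇒ d = δ/√(n/2) = 3.417/√(171/2) = 0.3696.

d ≈ 0.370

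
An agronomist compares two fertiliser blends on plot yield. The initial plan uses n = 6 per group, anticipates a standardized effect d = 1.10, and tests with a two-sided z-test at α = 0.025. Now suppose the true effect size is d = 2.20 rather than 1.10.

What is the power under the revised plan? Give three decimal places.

With d = 2.20: δ = d·√(n/2) = 2.20 × √(6/2) = 3.8105. Critical value z_{0.0125} = 2.241.
Revised power = Φ(δ − 2.241) + Φ(−δ − 2.241) = Φ(1.569) + Φ(-6.052) = 0.9417 + 0.0000 = 0.9417.

Power ≈ 0.942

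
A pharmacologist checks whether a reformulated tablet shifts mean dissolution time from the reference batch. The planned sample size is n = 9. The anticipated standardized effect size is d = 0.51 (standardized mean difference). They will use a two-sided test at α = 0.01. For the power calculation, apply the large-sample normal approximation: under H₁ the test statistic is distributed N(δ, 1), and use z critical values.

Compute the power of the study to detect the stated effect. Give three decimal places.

Power ≈ 0.148

Noncentrality parameter: δ = d·√n = 0.51 × √9 = 1.5300
Two-sided α = 0.01 → critical value z_{0.005} = 2.576.
Power = Φ(δ − 2.576) + Φ(−δ − 2.576) = Φ(-1.046) + Φ(-4.106) = 0.1478 + 0.0000 = 0.1478.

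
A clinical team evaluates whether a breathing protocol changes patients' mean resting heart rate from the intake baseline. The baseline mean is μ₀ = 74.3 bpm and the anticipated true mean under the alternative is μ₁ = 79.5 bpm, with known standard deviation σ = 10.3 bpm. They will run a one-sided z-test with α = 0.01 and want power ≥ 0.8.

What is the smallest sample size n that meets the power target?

Standardized effect: d = |μ₁ − μ₀| / σ = |79.5 − 74.3| / 10.3 = 0.5049
For power 0.8 need Φ(δ − z_{0.01}) = 0.8, so δ = z_{0.01} + z_{0.20} = 2.326 + 0.842 = 3.168.
δ = d·√n ⇒ n = (δ/d)² = (3.168 / 0.5049)² = 39.38.
Round up to the next whole unit.

n = 40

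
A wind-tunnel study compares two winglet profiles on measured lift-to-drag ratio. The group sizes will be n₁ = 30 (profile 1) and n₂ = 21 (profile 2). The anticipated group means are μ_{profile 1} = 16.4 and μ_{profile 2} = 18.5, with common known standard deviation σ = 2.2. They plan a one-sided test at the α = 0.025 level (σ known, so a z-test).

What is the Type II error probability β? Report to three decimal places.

Standardized effect: d = |μ_{profile 1} − μ_{profile 2}| / σ = |16.4 − 18.5| / 2.2 = 0.9545
Noncentrality parameter: δ = d / √(1/n₁ + 1/n₂) = 0.9545 / √(1/30 + 1/21) = 3.3549
Critical value for a one-sided test at α = 0.025: z_α = 1.960.
Power = Φ(δ − 1.960) = Φ(1.395) = 0.9185.
Type II error: β = 1 − power = 1 − 0.9185 = 0.0815.

β ≈ 0.082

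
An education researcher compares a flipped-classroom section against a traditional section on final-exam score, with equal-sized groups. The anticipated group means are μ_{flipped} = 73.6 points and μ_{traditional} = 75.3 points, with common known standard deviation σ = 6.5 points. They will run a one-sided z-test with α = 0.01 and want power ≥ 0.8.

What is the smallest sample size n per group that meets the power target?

Standardized effect: d = |μ_{flipped} − μ_{traditional}| / σ = |73.6 − 75.3| / 6.5 = 0.2615
For power 0.8 need Φ(δ − z_{0.01}) = 0.8, so δ = z_{0.01} + z_{0.20} = 2.326 + 0.842 = 3.168.
δ = d·√(n/2) ⇒ n = 2(δ/d)² = 2 × (3.168 / 0.2615)² = 293.44.
Rounding up, n = 294 per group.

n = 294 per group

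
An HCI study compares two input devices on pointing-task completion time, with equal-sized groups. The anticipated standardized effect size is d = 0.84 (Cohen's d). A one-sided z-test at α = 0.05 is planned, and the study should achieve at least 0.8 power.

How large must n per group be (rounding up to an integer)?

For power 0.8 need Φ(δ − z_{0.05}) = 0.8, so δ = z_{0.05} + z_{0.20} = 1.645 + 0.842 = 2.486.
δ = d·√(n/2) ⇒ n = 2(δ/d)² = 2 × (2.486 / 0.84)² = 17.52.
Round up to the next whole unit.

n = 18 per group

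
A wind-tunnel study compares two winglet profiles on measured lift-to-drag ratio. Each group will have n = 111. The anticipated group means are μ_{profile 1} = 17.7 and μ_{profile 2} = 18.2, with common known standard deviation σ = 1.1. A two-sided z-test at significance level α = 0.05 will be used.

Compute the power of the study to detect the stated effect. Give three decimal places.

Power ≈ 0.923

Standardized effect: d = |μ_{profile 1} − μ_{profile 2}| / σ = |17.7 − 18.2| / 1.1 = 0.4545
Noncentrality parameter: δ = d·√(n/2) = 0.4545 × √(111/2) = 3.3863
Two-sided α = 0.05 → critical value z_{0.025} = 1.960.
Power = Φ(δ − 1.960) + Φ(−δ − 1.960) = Φ(1.426) + Φ(-5.346) = 0.9231 + 0.0000 = 0.9231.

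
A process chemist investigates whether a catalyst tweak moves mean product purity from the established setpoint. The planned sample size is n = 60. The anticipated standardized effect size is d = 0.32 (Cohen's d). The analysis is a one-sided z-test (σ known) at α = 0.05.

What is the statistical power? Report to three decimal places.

Power ≈ 0.798

Noncentrality parameter: δ = d·√n = 0.32 × √60 = 2.4787
Critical value for a one-sided test at α = 0.05: z_α = 1.645.
Power = P(Z > 1.645 − δ) = Φ(0.834) = 0.7978.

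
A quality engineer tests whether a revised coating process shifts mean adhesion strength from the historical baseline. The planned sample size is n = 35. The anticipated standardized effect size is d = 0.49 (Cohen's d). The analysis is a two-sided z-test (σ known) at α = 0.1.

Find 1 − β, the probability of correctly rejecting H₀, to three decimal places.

Noncentrality parameter: δ = d·√n = 0.49 × √35 = 2.8989
Critical value for a two-sided test at α = 0.1: z_{α/2} = 1.645.
Power = Φ(δ − 1.645) + Φ(−δ − 1.645) = Φ(1.254) + Φ(-4.544) = 0.8951 + 0.0000 = 0.8951.

Power ≈ 0.895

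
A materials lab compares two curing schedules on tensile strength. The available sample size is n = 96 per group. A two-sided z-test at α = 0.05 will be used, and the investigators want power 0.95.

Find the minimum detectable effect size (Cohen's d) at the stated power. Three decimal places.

Required noncentrality: δ = z_{0.025} + z_{0.05} = 1.960 + 1.645 = 3.605.
(The second rejection-region term Φ(−δ − z_{α/2}) is negligible and dropped.)
δ = d·√(n/2) ⇒ d = δ/√(n/2) = 3.605/√(96/2) = 0.5203.

d ≈ 0.520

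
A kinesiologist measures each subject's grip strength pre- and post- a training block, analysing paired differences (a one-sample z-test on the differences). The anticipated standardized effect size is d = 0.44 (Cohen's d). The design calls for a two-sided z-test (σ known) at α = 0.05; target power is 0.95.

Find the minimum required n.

For power 0.95 need Φ(δ − z_{0.025}) = 0.95, so δ = z_{0.025} + z_{0.05} = 1.960 + 1.645 = 3.605.
(For δ > 0 the lower-tail rejection region contributes negligibly to power, so the one-term inversion is standard.)
δ = d·√n ⇒ n = (δ/d)² = (3.605 / 0.44)² = 67.12.
Round up to the next whole unit.

n = 68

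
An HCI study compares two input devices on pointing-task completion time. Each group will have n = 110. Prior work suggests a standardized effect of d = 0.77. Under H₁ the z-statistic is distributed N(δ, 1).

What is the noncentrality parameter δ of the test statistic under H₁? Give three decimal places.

δ ≈ 5.710

The noncentrality parameter scales effect size by the design's sample-size factor: δ = d·√(n/2) = 0.77 × √(110/2) = 5.7105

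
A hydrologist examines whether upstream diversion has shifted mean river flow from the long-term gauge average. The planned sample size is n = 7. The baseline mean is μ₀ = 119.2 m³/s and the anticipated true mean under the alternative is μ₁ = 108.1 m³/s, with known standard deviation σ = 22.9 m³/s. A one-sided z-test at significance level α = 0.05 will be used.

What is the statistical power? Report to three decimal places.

Power ≈ 0.359

Standardized effect: d = |μ₁ − μ₀| / σ = |108.1 − 119.2| / 22.9 = 0.4847
Noncentrality parameter: δ = d·√n = 0.4847 × √7 = 1.2824
Critical value for a one-sided test at α = 0.05: z_α = 1.645.
Power = Φ(δ − 1.645) = Φ(-0.362) = 0.3585.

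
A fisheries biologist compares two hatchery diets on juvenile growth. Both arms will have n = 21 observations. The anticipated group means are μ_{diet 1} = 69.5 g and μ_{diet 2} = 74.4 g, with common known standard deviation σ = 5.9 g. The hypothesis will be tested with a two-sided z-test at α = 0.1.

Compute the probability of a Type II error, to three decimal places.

β ≈ 0.148

Standardized effect: d = |μ_{diet 1} − μ_{diet 2}| / σ = |69.5 − 74.4| / 5.9 = 0.8305
Noncentrality parameter: δ = d·√(n/2) = 0.8305 × √(21/2) = 2.6912
Critical value for a two-sided test at α = 0.1: z_{α/2} = 1.645.
Power = Φ(δ − 1.645) + Φ(−δ − 1.645) = Φ(1.046) + Φ(-4.336) = 0.8523 + 0.0000 = 0.8523.
Type II error: β = 1 − power = 1 − 0.8523 = 0.1477.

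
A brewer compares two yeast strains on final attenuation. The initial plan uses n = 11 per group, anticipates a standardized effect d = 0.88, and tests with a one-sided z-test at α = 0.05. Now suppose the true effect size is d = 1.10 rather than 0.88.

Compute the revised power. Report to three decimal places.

Power ≈ 0.825

With d = 1.10: δ = d·√(n/2) = 1.10 × √(11/2) = 2.5797. Critical value z_{0.05} = 1.645.
Revised power = Φ(δ − 1.645) = Φ(0.935) = 0.8251.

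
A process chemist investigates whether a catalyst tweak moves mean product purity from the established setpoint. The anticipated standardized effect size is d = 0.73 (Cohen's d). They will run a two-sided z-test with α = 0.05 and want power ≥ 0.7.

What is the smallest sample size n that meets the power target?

n = 12

Set Φ(δ − 1.960) = 0.7; then δ − 1.960 = Φ⁻¹(0.7) = 0.524, giving δ = 2.484.
(For δ > 0 the lower-tail rejection region contributes negligibly to power, so the one-term inversion is standard.)
δ = d·√n ⇒ n = (δ/d)² = (2.484 / 0.73)² = 11.58.
Rounding up, n = 12.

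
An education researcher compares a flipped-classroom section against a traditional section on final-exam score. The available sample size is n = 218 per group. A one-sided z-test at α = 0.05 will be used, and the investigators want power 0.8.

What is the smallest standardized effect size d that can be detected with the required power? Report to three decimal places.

d ≈ 0.238

Required noncentrality: δ = z_{0.05} + z_{0.20} = 1.645 + 0.842 = 2.486.
δ = d·√(n/2) ⇒ d = δ/√(n/2) = 2.486/√(218/2) = 0.2382.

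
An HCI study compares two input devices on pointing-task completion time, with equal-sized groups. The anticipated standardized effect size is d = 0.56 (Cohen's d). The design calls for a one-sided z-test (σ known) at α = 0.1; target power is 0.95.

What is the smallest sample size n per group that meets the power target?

n = 55 per group

For power 0.95 need Φ(δ − z_{0.1}) = 0.95, so δ = z_{0.1} + z_{0.05} = 1.282 + 1.645 = 2.926.
δ = d·√(n/2) ⇒ n = 2(δ/d)² = 2 × (2.926 / 0.56)² = 54.62.
Rounding up, n = 55 per group.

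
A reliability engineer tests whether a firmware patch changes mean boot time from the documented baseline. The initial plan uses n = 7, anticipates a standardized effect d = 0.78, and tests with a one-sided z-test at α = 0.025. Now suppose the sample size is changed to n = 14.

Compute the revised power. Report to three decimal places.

Power ≈ 0.831

With n = 14: δ = d·√n = 0.78 × √14 = 2.9185. Critical value z_{0.025} = 1.960.
Revised power = Φ(δ − 1.960) = Φ(0.959) = 0.8311.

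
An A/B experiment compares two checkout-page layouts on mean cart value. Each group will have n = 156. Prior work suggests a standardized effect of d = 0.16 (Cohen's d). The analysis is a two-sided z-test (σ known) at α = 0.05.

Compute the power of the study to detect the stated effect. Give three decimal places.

Noncentrality parameter: δ = d·√(n/2) = 0.16 × √(156/2) = 1.4131
Critical value for a two-sided test at α = 0.05: z_{α/2} = 1.960.
Power = Φ(δ − 1.960) + Φ(−δ − 1.960) = Φ(-0.547) + Φ(-3.373) = 0.2922 + 0.0004 = 0.2926.

Power ≈ 0.293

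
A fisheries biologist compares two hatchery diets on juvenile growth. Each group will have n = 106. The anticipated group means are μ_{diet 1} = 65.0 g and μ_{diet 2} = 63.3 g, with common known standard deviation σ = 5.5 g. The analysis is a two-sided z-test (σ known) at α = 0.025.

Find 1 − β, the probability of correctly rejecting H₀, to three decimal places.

Power ≈ 0.504

Standardized effect: d = |μ_{diet 1} − μ_{diet 2}| / σ = |65.0 − 63.3| / 5.5 = 0.3091
Noncentrality parameter: δ = d·√(n/2) = 0.3091 × √(106/2) = 2.2502
Critical value for a two-sided test at α = 0.025: z_{α/2} = 2.241.
Power = Φ(δ − 2.241) + Φ(−δ − 2.241) = Φ(0.009) + Φ(-4.492) = 0.5035 + 0.0000 = 0.5035.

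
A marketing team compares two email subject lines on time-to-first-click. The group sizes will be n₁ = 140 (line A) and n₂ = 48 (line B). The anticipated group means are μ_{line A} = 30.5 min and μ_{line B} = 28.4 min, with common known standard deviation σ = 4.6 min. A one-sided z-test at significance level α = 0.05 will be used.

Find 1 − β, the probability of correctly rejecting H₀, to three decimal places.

Standardized effect: d = |μ_{line A} − μ_{line B}| / σ = |30.5 − 28.4| / 4.6 = 0.4565
Noncentrality parameter: δ = d / √(1/n₁ + 1/n₂) = 0.4565 / √(1/140 + 1/48) = 2.7294
One-sided α = 0.05 → critical value z_{0.05} = 1.645.
Power = P(Z > 1.645 − δ) = Φ(1.085) = 0.8609.

Power ≈ 0.861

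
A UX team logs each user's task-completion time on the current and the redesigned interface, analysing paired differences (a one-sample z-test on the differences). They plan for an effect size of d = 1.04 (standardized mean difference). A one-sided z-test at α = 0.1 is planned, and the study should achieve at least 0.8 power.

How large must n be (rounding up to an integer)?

For power 0.8 need Φ(δ − z_{0.1}) = 0.8, so δ = z_{0.1} + z_{0.20} = 1.282 + 0.842 = 2.123.
δ = d·√n ⇒ n = (δ/d)² = (2.123 / 1.04)² = 4.17.
Rounding up, n = 5.

n = 5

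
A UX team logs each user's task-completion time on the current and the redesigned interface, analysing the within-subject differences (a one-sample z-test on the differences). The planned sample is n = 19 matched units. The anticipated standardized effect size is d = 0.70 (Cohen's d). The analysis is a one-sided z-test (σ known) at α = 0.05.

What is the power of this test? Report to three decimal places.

Power ≈ 0.920

Noncentrality parameter: λ = d·√n = 0.70 × √19 = 3.0512
Critical value for a one-sided test at α = 0.05: z_α = 1.645.
Power = P(Z > 1.645 − λ) = Φ(1.406) = 0.9202.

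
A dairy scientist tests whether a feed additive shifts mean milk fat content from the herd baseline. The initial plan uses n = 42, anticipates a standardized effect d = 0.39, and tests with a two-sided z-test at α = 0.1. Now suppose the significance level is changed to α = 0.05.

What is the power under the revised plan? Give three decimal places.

δ = d·√n = 0.39 × √42 = 2.5275 (unchanged). New critical value: z_{0.025} = 1.960.
Revised power = Φ(δ − 1.960) + Φ(−δ − 1.960) = Φ(0.568) + Φ(-4.487) = 0.7148 + 0.0000 = 0.7148.

Power ≈ 0.715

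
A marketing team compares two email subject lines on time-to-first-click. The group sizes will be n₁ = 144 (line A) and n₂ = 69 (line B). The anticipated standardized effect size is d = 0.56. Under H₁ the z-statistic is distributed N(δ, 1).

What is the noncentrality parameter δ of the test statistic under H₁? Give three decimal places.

δ ≈ 3.825

The noncentrality parameter scales effect size by the design's sample-size factor: δ = d / √(1/n₁ + 1/n₂) = 0.56 / √(1/144 + 1/69) = 3.8248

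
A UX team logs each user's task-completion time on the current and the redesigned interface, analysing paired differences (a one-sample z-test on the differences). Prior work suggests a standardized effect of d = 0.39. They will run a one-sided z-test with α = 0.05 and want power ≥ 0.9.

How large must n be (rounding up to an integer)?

Set Φ(δ − 1.645) = 0.9; then δ − 1.645 = Φ⁻¹(0.9) = 1.282, giving δ = 2.926.
δ = d·√n ⇒ n = (δ/d)² = (2.926 / 0.39)² = 56.30.
Rounding up, n = 57.

n = 57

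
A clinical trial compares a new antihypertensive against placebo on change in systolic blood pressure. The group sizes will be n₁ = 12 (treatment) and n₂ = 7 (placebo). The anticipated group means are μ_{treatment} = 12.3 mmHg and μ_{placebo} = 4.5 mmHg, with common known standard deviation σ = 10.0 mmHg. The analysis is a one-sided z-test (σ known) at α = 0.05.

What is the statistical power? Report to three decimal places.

Power ≈ 0.498

Standardized effect: d = |μ_{treatment} − μ_{placebo}| / σ = |12.3 − 4.5| / 10.0 = 0.7800
Noncentrality parameter: δ = d / √(1/n₁ + 1/n₂) = 0.7800 / √(1/12 + 1/7) = 1.6401
One-sided α = 0.05 → critical value z_{0.05} = 1.645.
Power = Φ(δ − 1.645) = Φ(-0.005) = 0.4981.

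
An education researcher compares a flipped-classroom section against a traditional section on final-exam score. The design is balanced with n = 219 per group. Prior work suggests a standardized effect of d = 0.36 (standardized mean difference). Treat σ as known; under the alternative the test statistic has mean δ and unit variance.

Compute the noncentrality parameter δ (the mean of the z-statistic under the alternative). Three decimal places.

δ ≈ 3.767

δ = d·√(n/2) = 0.36 × √(219/2) = 3.7671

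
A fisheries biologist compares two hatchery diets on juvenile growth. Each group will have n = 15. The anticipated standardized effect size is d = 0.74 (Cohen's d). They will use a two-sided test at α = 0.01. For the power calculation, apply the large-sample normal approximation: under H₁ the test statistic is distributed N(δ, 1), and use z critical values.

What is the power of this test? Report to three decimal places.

Noncentrality parameter: δ = d·√(n/2) = 0.74 × √(15/2) = 2.0266
Critical value for a two-sided test at α = 0.01: z_{α/2} = 2.576.
Power = Φ(δ − 2.576) + Φ(−δ − 2.576) = Φ(-0.549) + Φ(-4.602) = 0.2914 + 0.0000 = 0.2914.

Power ≈ 0.291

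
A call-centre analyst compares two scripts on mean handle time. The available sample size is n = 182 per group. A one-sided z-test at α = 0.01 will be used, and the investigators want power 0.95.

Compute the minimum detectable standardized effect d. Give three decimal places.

Required noncentrality: δ = z_{0.01} + z_{0.05} = 2.326 + 1.645 = 3.971.
δ = d·√(n/2) ⇒ d = δ/√(n/2) = 3.971/√(182/2) = 0.4163.

d ≈ 0.416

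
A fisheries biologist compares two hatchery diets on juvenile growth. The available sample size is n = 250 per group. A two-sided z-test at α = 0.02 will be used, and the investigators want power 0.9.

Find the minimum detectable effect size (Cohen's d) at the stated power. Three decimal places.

Need Φ(δ − 2.326) = 0.9, so δ = 2.326 + 1.282 = 3.608.
(The second rejection-region term Φ(−δ − z_{α/2}) is negligible and dropped.)
δ = d·√(n/2) ⇒ d = δ/√(n/2) = 3.608/√(250/2) = 0.3227.

d ≈ 0.323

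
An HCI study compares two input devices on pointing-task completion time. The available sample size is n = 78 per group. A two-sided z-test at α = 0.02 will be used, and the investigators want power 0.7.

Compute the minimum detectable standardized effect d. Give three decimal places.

d ≈ 0.456

Required noncentrality: δ = z_{0.01} + z_{0.30} = 2.326 + 0.524 = 2.851.
(The second rejection-region term Φ(−δ − z_{α/2}) is negligible and dropped.)
δ = d·√(n/2) ⇒ d = δ/√(n/2) = 2.851/√(78/2) = 0.4565.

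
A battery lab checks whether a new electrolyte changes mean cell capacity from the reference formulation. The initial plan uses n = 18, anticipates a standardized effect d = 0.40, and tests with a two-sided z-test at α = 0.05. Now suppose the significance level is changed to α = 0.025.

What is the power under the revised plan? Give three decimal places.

δ = d·√n = 0.40 × √18 = 1.6971 (unchanged). New critical value: z_{0.0125} = 2.241.
Revised power = Φ(δ − 2.241) + Φ(−δ − 2.241) = Φ(-0.544) + Φ(-3.938) = 0.2931 + 0.0000 = 0.2931.

Power ≈ 0.293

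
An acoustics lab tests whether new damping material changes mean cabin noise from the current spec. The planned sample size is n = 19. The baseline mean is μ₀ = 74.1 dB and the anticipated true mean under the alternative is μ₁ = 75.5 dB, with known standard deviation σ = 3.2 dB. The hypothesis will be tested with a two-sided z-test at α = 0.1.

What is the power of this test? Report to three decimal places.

Standardized effect: d = |μ₁ − μ₀| / σ = |75.5 − 74.1| / 3.2 = 0.4375
Noncentrality parameter: δ = d·√n = 0.4375 × √19 = 1.9070
Critical value for a two-sided test at α = 0.1: z_{α/2} = 1.645.
Power = Φ(δ − 1.645) + Φ(−δ − 1.645) = Φ(0.262) + Φ(-3.552) = 0.6034 + 0.0002 = 0.6036.

Power ≈ 0.604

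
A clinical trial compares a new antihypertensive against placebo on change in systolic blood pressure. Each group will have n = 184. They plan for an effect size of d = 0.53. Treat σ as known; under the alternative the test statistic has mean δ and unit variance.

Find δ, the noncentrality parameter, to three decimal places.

The noncentrality parameter scales effect size by the design's sample-size factor: δ = d·√(n/2) = 0.53 × √(184/2) = 5.0836

δ ≈ 5.084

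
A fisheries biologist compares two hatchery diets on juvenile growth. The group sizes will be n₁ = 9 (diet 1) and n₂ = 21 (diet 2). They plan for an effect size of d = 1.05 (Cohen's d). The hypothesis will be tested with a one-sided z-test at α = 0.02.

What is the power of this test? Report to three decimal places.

Power ≈ 0.720

Noncentrality parameter: δ = d / √(1/n₁ + 1/n₂) = 1.05 / √(1/9 + 1/21) = 2.6355
Critical value for a one-sided test at α = 0.02: z_α = 2.054.
Power = Φ(δ − 2.054) = Φ(0.582) = 0.7196.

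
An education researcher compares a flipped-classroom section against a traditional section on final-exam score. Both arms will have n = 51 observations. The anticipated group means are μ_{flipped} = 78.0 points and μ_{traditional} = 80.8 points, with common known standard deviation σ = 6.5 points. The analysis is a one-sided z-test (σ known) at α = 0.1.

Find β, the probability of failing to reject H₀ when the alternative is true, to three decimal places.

Standardized effect: d = |μ_{flipped} − μ_{traditional}| / σ = |78.0 − 80.8| / 6.5 = 0.4308
Noncentrality parameter: δ = d·√(n/2) = 0.4308 × √(51/2) = 2.1753
Critical value for a one-sided test at α = 0.1: z_α = 1.282.
Power = P(Z > 1.282 − δ) = Φ(0.894) = 0.8143.
Type II error: β = 1 − power = 1 − 0.8143 = 0.1857.

β ≈ 0.186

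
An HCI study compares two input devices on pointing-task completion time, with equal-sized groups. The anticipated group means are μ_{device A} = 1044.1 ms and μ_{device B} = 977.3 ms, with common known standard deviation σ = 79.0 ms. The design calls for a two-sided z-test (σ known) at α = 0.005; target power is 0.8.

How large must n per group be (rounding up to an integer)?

Standardized effect: d = |μ_{device A} − μ_{device B}| / σ = |1044.1 − 977.3| / 79.0 = 0.8456
Set Φ(δ − 2.807) = 0.8; then δ − 2.807 = Φ⁻¹(0.8) = 0.842, giving δ = 3.649.
(The Φ(−δ − z_{α/2}) term is vanishingly small for δ > 0 and is dropped in the standard sample-size formula.)
δ = d·√(n/2) ⇒ n = 2(δ/d)² = 2 × (3.649 / 0.8456)² = 37.24.
Rounding up, n = 38 per group.

n = 38 per group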